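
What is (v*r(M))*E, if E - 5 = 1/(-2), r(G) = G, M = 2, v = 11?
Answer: 99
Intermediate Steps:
E = 9/2 (E = 5 + 1/(-2) = 5 - ½ = 9/2 ≈ 4.5000)
(v*r(M))*E = (11*2)*(9/2) = 22*(9/2) = 99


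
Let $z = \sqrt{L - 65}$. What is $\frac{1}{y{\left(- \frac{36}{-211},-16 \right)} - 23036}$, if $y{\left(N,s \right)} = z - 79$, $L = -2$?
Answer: $- \frac{345}{7974676} - \frac{i \sqrt{67}}{534303292} \approx -4.3262 \cdot 10^{-5} - 1.532 \cdot 10^{-8} i$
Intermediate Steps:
$z = i \sqrt{67}$ ($z = \sqrt{-2 - 65} = \sqrt{-67} = i \sqrt{67} \approx 8.1853 i$)
$y{\left(N,s \right)} = -79 + i \sqrt{67}$ ($y{\left(N,s \right)} = i \sqrt{67} - 79 = -79 + i \sqrt{67}$)
$\frac{1}{y{\left(- \frac{36}{-211},-16 \right)} - 23036} = \frac{1}{\left(-79 + i \sqrt{67}\right) - 23036} = \frac{1}{-23115 + i \sqrt{67}}$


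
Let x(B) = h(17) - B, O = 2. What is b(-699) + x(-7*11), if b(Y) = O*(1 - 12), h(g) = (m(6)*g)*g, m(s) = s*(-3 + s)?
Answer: 5257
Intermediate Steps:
h(g) = 18*g² (h(g) = ((6*(-3 + 6))*g)*g = ((6*3)*g)*g = (18*g)*g = 18*g²)
b(Y) = -22 (b(Y) = 2*(1 - 12) = 2*(-11) = -22)
x(B) = 5202 - B (x(B) = 18*17² - B = 18*289 - B = 5202 - B)
b(-699) + x(-7*11) = -22 + (5202 - (-7)*11) = -22 + (5202 - 1*(-77)) = -22 + (5202 + 77) = -22 + 5279 = 5257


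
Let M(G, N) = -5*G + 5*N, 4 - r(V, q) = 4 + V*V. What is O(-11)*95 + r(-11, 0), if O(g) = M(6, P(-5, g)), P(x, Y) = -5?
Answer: -5346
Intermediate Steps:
r(V, q) = -V² (r(V, q) = 4 - (4 + V*V) = 4 - (4 + V²) = 4 + (-4 - V²) = -V²)
O(g) = -55 (O(g) = -5*6 + 5*(-5) = -30 - 25 = -55)
O(-11)*95 + r(-11, 0) = -55*95 - 1*(-11)² = -5225 - 1*121 = -5225 - 121 = -5346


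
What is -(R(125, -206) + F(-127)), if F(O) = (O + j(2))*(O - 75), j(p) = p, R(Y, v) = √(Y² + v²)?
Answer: -25250 - √58061 ≈ -25491.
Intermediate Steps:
F(O) = (-75 + O)*(2 + O) (F(O) = (O + 2)*(O - 75) = (2 + O)*(-75 + O) = (-75 + O)*(2 + O))
-(R(125, -206) + F(-127)) = -(√(125² + (-206)²) + (-150 + (-127)² - 73*(-127))) = -(√(15625 + 42436) + (-150 + 16129 + 9271)) = -(√58061 + 25250) = -(25250 + √58061) = -25250 - √58061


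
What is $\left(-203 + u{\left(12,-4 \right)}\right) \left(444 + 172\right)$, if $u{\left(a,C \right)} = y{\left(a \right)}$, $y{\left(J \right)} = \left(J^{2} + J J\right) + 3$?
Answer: $54208$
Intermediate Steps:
$y{\left(J \right)} = 3 + 2 J^{2}$ ($y{\left(J \right)} = \left(J^{2} + J^{2}\right) + 3 = 2 J^{2} + 3 = 3 + 2 J^{2}$)
$u{\left(a,C \right)} = 3 + 2 a^{2}$
$\left(-203 + u{\left(12,-4 \right)}\right) \left(444 + 172\right) = \left(-203 + \left(3 + 2 \cdot 12^{2}\right)\right) \left(444 + 172\right) = \left(-203 + \left(3 + 2 \cdot 144\right)\right) 616 = \left(-203 + \left(3 + 288\right)\right) 616 = \left(-203 + 291\right) 616 = 88 \cdot 616 = 54208$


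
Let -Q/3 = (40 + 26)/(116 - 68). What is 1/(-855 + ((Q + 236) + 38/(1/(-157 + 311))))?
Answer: 8/41831 ≈ 0.00019125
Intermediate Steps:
Q = -33/8 (Q = -3*(40 + 26)/(116 - 68) = -198/48 = -3*11/8 = -33/8 ≈ -4.1250)
1/(-855 + ((Q + 236) + 38/(1/(-157 + 311)))) = 1/(-855 + ((-33/8 + 236) + 38/(1/(-157 + 311)))) = 1/(-855 + (1855/8 + 38/(1/154))) = 1/(-855 + (1855/8 + 38*154)) = 1/(-855 + (1855/8 + 5852)) = 1/(-855 + 48671/8) = 1/(41831/8) = 8/41831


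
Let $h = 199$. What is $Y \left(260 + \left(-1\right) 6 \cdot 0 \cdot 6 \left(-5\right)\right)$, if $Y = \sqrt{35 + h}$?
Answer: $780 \sqrt{26} \approx 3977.2$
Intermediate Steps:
$Y = 3 \sqrt{26}$ ($Y = \sqrt{35 + 199} = \sqrt{234} = 3 \sqrt{26} \approx 15.297$)
$Y \left(260 + \left(-1\right) 6 \cdot 0 \cdot 6 \left(-5\right)\right) = 3 \sqrt{26} \left(260 + \left(-1\right) 6 \cdot 0 \cdot 6 \left(-5\right)\right) = 3 \sqrt{26} \left(260 - 6 \cdot 0 \left(-30\right)\right) = 3 \sqrt{26} \left(260 - 0\right) = 3 \sqrt{26} \left(260 + 0\right) = 3 \sqrt{26} \cdot 260 = 780 \sqrt{26}$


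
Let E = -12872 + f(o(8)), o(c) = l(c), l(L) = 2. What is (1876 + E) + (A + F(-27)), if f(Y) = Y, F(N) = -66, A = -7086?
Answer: -18146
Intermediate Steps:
o(c) = 2
E = -12870 (E = -12872 + 2 = -12870)
(1876 + E) + (A + F(-27)) = (1876 - 12870) + (-7086 - 66) = -10994 - 7152 = -18146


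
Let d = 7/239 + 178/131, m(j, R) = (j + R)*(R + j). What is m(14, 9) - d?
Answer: 16519002/31309 ≈ 527.61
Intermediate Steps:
m(j, R) = (R + j)² (m(j, R) = (R + j)*(R + j) = (R + j)²)
d = 43459/31309 (d = 7*(1/239) + 178*(1/131) = 7/239 + 178/131 = 43459/31309 ≈ 1.3881)
m(14, 9) - d = (9 + 14)² - 1*43459/31309 = 23² - 43459/31309 = 529 - 43459/31309 = 16519002/31309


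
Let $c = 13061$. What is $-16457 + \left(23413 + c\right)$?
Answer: $20017$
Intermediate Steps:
$-16457 + \left(23413 + c\right) = -16457 + \left(23413 + 13061\right) = -16457 + 36474 = 20017$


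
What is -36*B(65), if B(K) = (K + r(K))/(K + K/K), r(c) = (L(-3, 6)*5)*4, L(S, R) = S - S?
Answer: -390/11 ≈ -35.455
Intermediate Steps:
L(S, R) = 0
r(c) = 0 (r(c) = (0*5)*4 = 0*4 = 0)
B(K) = K/(1 + K) (B(K) = (K + 0)/(K + K/K) = K/(K + 1) = K/(1 + K))
-36*B(65) = -2340/(1 + 65) = -2340/66 = -36*65/66 = -390/11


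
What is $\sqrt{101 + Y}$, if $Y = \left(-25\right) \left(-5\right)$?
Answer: $\sqrt{226} \approx 15.033$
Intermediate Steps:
$Y = 125$
$\sqrt{101 + Y} = \sqrt{101 + 125} = \sqrt{226}$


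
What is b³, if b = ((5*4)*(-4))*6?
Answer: -110592000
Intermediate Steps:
b = -480 (b = (20*(-4))*6 = -80*6 = -480)
b³ = (-480)³ = -110592000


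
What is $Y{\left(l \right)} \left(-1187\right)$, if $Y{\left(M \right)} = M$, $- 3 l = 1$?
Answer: $\frac{1187}{3} \approx 395.67$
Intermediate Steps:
$l = - \frac{1}{3}$ ($l = \left(- \frac{1}{3}\right) 1 = - \frac{1}{3} \approx -0.33333$)
$Y{\left(l \right)} \left(-1187\right) = \left(- \frac{1}{3}\right) \left(-1187\right) = \frac{1187}{3}$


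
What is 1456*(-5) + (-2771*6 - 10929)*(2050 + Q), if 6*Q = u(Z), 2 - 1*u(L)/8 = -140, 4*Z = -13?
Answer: -61712110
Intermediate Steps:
Z = -13/4 (Z = (¼)*(-13) = -13/4 ≈ -3.2500)
u(L) = 1136 (u(L) = 16 - 8*(-140) = 16 + 1120 = 1136)
Q = 568/3 (Q = (⅙)*1136 = 568/3 ≈ 189.33)
1456*(-5) + (-2771*6 - 10929)*(2050 + Q) = 1456*(-5) + (-2771*6 - 10929)*(2050 + 568/3) = -7280 + (-16626 - 10929)*(6718/3) = -7280 - 27555*6718/3 = -7280 - 61704830 = -61712110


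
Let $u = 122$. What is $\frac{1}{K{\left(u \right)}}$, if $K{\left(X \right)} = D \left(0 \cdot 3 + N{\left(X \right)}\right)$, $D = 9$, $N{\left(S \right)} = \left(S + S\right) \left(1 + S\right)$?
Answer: $\frac{1}{270108} \approx 3.7022 \cdot 10^{-6}$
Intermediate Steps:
$N{\left(S \right)} = 2 S \left(1 + S\right)$
$K{\left(X \right)} = 18 X \left(1 + X\right)$ ($K{\left(X \right)} = 9 \left(0 \cdot 3 + 2 X \left(1 + X\right)\right) = 9 \left(0 + 2 X \left(1 + X\right)\right) = 9 \cdot 2 X \left(1 + X\right) = 18 X \left(1 + X\right)$)
$\frac{1}{K{\left(u \right)}} = \frac{1}{18 \cdot 122 \left(1 + 122\right)} = \frac{1}{18 \cdot 122 \cdot 123} = \frac{1}{270108}$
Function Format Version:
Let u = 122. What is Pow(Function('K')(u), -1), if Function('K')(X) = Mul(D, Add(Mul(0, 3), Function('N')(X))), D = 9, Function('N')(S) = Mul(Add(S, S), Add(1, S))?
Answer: Rational(1, 270108) ≈ 3.7022e-6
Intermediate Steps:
Function('N')(S) = Mul(2, S, Add(1, S)) (Function('N')(S) = Mul(Mul(2, S), Add(1, S)) = Mul(2, S, Add(1, S)))
Function('K')(X) = Mul(18, X, Add(1, X)) (Function('K')(X) = Mul(9, Add(Mul(0, 3), Mul(2, X, Add(1, X)))) = Mul(9, Add(0, Mul(2, X, Add(1, X)))) = Mul(9, Mul(2, X, Add(1, X))) = Mul(18, X, Add(1, X)))
Pow(Function('K')(u), -1) = Pow(Mul(18, 122, Add(1, 122)), -1) = Pow(Mul(18, 122, 123), -1) = Pow(270108, -1) = Rational(1, 270108)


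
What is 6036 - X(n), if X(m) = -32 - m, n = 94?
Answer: 6162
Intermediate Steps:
6036 - X(n) = 6036 - (-32 - 1*94) = 6036 - (-32 - 94) = 6036 - 1*(-126) = 6036 + 126 = 6162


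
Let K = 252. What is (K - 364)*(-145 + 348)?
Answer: -22736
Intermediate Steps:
(K - 364)*(-145 + 348) = (252 - 364)*(-145 + 348) = -112*203 = -22736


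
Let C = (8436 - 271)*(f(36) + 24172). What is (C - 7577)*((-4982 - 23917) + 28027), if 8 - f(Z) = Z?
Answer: -171895775576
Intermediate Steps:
f(Z) = 8 - Z
C = 197135760 (C = (8436 - 271)*((8 - 1*36) + 24172) = 8165*((8 - 36) + 24172) = 8165*(-28 + 24172) = 8165*24144 = 197135760)
(C - 7577)*((-4982 - 23917) + 28027) = (197135760 - 7577)*((-4982 - 23917) + 28027) = 197128183*(-28899 + 28027) = 197128183*(-872) = -171895775576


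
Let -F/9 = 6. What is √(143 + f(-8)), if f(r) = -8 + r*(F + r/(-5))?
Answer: √13855/5 ≈ 23.541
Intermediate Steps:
F = -54 (F = -9*6 = -54)
f(r) = -8 + r*(-54 - r/5) (f(r) = -8 + r*(-54 + r/(-5)) = -8 + r*(-54 + r*(-⅕)) = -8 + r*(-54 - r/5))
√(143 + f(-8)) = √(143 + (-8 - 54*(-8) - ⅕*(-8)²)) = √(143 + (-8 + 432 - ⅕*64)) = √(143 + (-8 + 432 - 64/5)) = √(143 + 2056/5) = √(2771/5) = √13855/5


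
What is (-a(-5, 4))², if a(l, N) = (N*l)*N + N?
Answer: 5776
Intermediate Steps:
a(l, N) = N + l*N² (a(l, N) = l*N² + N = N + l*N²)
(-a(-5, 4))² = (-4*(1 + 4*(-5)))² = (-4*(1 - 20))² = (-4*(-19))² = (-1*(-76))² = 76² = 5776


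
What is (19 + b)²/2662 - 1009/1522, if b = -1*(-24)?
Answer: 32055/1012891 ≈ 0.031647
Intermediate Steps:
b = 24
(19 + b)²/2662 - 1009/1522 = (19 + 24)²/2662 - 1009/1522 = 43²*(1/2662) - 1009*1/1522 = 1849*(1/2662) - 1009/1522 = 1849/2662 - 1009/1522 = 32055/1012891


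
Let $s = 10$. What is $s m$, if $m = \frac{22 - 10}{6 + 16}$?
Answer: $\frac{60}{11} \approx 5.4545$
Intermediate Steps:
$m = \frac{6}{11}$ ($m = \frac{12}{22} = 12 \cdot \frac{1}{22} = \frac{6}{11} \approx 0.54545$)
$s m = 10 \cdot \frac{6}{11} = \frac{60}{11}$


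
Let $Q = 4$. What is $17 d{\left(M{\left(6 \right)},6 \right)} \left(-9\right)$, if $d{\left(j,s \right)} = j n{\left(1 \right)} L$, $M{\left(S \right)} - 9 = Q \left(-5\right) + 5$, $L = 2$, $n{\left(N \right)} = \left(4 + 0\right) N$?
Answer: $7344$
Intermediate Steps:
$n{\left(N \right)} = 4 N$
$M{\left(S \right)} = -6$ ($M{\left(S \right)} = 9 + \left(4 \left(-5\right) + 5\right) = 9 + \left(-20 + 5\right) = 9 - 15 = -6$)
$d{\left(j,s \right)} = 8 j$ ($d{\left(j,s \right)} = j 4 \cdot 1 \cdot 2 = j 4 \cdot 2 = 4 j 2 = 8 j$)
$17 d{\left(M{\left(6 \right)},6 \right)} \left(-9\right) = 17 \cdot 8 \left(-6\right) \left(-9\right) = 17 \left(-48\right) \left(-9\right) = \left(-816\right) \left(-9\right) = 7344$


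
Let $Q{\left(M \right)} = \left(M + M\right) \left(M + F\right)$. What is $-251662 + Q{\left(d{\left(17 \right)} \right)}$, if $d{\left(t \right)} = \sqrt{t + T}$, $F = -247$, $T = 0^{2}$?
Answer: $-251628 - 494 \sqrt{17} \approx -2.5366 \cdot 10^{5}$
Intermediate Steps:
$T = 0$
$d{\left(t \right)} = \sqrt{t}$ ($d{\left(t \right)} = \sqrt{t + 0} = \sqrt{t}$)
$Q{\left(M \right)} = 2 M \left(-247 + M\right)$ ($Q{\left(M \right)} = \left(M + M\right) \left(M - 247\right) = 2 M \left(-247 + M\right)$)
$-251662 + Q{\left(d{\left(17 \right)} \right)} = -251662 + 2 \sqrt{17} \left(-247 + \sqrt{17}\right)$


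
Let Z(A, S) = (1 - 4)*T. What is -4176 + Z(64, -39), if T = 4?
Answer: -4188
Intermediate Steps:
Z(A, S) = -12 (Z(A, S) = (1 - 4)*4 = -3*4 = -12)
-4176 + Z(64, -39) = -4176 - 12 = -4188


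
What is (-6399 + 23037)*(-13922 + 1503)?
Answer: -206627322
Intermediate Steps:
(-6399 + 23037)*(-13922 + 1503) = 16638*(-12419) = -206627322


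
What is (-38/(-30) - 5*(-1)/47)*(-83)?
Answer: -80344/705 ≈ -113.96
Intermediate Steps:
(-38/(-30) - 5*(-1)/47)*(-83) = (-38*(-1/30) + 5*(1/47))*(-83) = (19/15 + 5/47)*(-83) = (968/705)*(-83) = -80344/705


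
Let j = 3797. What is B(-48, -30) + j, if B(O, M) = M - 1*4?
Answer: 3763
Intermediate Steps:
B(O, M) = -4 + M (B(O, M) = M - 4 = -4 + M)
B(-48, -30) + j = (-4 - 30) + 3797 = -34 + 3797 = 3763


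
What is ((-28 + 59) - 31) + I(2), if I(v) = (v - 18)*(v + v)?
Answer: -64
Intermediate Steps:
I(v) = 2*v*(-18 + v) (I(v) = (-18 + v)*(2*v) = 2*v*(-18 + v))
((-28 + 59) - 31) + I(2) = ((-28 + 59) - 31) + 2*2*(-18 + 2) = (31 - 31) + 2*2*(-16) = 0 - 64 = -64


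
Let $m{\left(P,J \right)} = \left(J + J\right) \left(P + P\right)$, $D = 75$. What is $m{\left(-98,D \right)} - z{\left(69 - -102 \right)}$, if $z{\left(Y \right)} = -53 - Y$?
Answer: $-29176$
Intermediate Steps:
$m{\left(P,J \right)} = 4 J P$ ($m{\left(P,J \right)} = 2 J 2 P = 4 J P$)
$m{\left(-98,D \right)} - z{\left(69 - -102 \right)} = 4 \cdot 75 \left(-98\right) - \left(-53 - \left(69 - -102\right)\right) = -29400 - \left(-53 - \left(69 + 102\right)\right) = -29400 - \left(-53 - 171\right) = -29400 - -224 = -29400 + 224 = -29176$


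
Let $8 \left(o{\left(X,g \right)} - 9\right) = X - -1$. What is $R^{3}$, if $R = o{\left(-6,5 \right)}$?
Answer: $\frac{300763}{512} \approx 587.43$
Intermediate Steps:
$o{\left(X,g \right)} = \frac{73}{8} + \frac{X}{8}$ ($o{\left(X,g \right)} = 9 + \frac{X - -1}{8} = 9 + \frac{X + 1}{8} = 9 + \frac{1 + X}{8} = 9 + \left(\frac{1}{8} + \frac{X}{8}\right) = \frac{73}{8} + \frac{X}{8}$)
$R = \frac{67}{8}$ ($R = \frac{73}{8} + \frac{1}{8} \left(-6\right) = \frac{73}{8} - \frac{3}{4} = \frac{67}{8} \approx 8.375$)
$R^{3} = \left(\frac{67}{8}\right)^{3} = \frac{300763}{512}$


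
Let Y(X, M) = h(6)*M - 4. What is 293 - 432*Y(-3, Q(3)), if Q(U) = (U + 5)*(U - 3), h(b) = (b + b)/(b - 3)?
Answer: 2021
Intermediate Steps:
h(b) = 2*b/(-3 + b) (h(b) = (2*b)/(-3 + b) = 2*b/(-3 + b))
Q(U) = (-3 + U)*(5 + U) (Q(U) = (5 + U)*(-3 + U) = (-3 + U)*(5 + U))
Y(X, M) = -4 + 4*M (Y(X, M) = (2*6/(-3 + 6))*M - 4 = (2*6/3)*M - 4 = (2*6*(1/3))*M - 4 = 4*M - 4 = -4 + 4*M)
293 - 432*Y(-3, Q(3)) = 293 - 432*(-4 + 4*(-15 + 3**2 + 2*3)) = 293 - 432*(-4 + 4*(-15 + 9 + 6)) = 293 - 432*(-4 + 4*0) = 293 - 432*(-4 + 0) = 293 - 432*(-4) = 293 + 1728 = 2021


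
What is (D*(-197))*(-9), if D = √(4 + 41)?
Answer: 5319*√5 ≈ 11894.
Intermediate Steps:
D = 3*√5 (D = √45 = 3*√5 ≈ 6.7082)
(D*(-197))*(-9) = ((3*√5)*(-197))*(-9) = -591*√5*(-9) = 5319*√5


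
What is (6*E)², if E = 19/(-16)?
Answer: 3249/64 ≈ 50.766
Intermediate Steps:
E = -19/16 (E = 19*(-1/16) = -19/16 ≈ -1.1875)
(6*E)² = (6*(-19/16))² = (-57/8)² = 3249/64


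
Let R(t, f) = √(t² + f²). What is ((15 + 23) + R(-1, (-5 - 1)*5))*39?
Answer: 1482 + 39*√901 ≈ 2652.6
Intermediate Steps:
R(t, f) = √(f² + t²)
((15 + 23) + R(-1, (-5 - 1)*5))*39 = ((15 + 23) + √(((-5 - 1)*5)² + (-1)²))*39 = (38 + √((-6*5)² + 1))*39 = (38 + √((-30)² + 1))*39 = (38 + √(900 + 1))*39 = (38 + √901)*39 = 1482 + 39*√901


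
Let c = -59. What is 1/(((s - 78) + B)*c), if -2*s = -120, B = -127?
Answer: 1/8555 ≈ 0.00011689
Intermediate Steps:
s = 60 (s = -½*(-120) = 60)
1/(((s - 78) + B)*c) = 1/(((60 - 78) - 127)*(-59)) = 1/((-18 - 127)*(-59)) = 1/(-145*(-59)) = 1/8555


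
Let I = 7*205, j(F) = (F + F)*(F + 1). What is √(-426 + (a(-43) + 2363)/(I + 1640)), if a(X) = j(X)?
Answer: I*√6415557/123 ≈ 20.593*I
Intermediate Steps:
j(F) = 2*F*(1 + F) (j(F) = (2*F)*(1 + F) = 2*F*(1 + F))
a(X) = 2*X*(1 + X)
I = 1435
√(-426 + (a(-43) + 2363)/(I + 1640)) = √(-426 + (2*(-43)*(1 - 43) + 2363)/(1435 + 1640)) = √(-426 + (2*(-43)*(-42) + 2363)/3075) = √(-426 + (3612 + 2363)*(1/3075)) = √(-426 + 5975*(1/3075)) = √(-426 + 239/123) = √(-52159/123) = I*√6415557/123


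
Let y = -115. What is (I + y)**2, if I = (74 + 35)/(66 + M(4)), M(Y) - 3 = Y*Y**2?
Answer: 230614596/17689 ≈ 13037.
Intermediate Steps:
M(Y) = 3 + Y**3 (M(Y) = 3 + Y*Y**2 = 3 + Y**3)
I = 109/133 (I = (74 + 35)/(66 + (3 + 4**3)) = 109/(66 + (3 + 64)) = 109/(66 + 67) = 109/133 ≈ 0.81955)
(I + y)**2 = (109/133 - 115)**2 = (-15186/133)**2 = 230614596/17689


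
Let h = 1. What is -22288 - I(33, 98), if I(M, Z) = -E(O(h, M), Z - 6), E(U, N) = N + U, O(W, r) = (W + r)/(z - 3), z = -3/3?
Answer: -44409/2 ≈ -22205.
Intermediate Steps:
z = -1 (z = -3*⅓ = -1)
O(W, r) = -W/4 - r/4 (O(W, r) = (W + r)/(-1 - 3) = (W + r)/(-4) = (W + r)*(-¼) = -W/4 - r/4)
I(M, Z) = 25/4 - Z + M/4 (I(M, Z) = -((Z - 6) + (-¼*1 - M/4)) = -((-6 + Z) + (-¼ - M/4)) = -(-25/4 + Z - M/4) = 25/4 - Z + M/4)
-22288 - I(33, 98) = -22288 - (25/4 - 1*98 + (¼)*33) = -22288 - (25/4 - 98 + 33/4) = -22288 - 1*(-167/2) = -22288 + 167/2 = -44409/2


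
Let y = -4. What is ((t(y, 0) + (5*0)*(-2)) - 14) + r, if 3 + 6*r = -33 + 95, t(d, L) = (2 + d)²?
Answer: -⅙ ≈ -0.16667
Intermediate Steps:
r = 59/6 (r = -½ + (-33 + 95)/6 = -½ + (⅙)*62 = -½ + 31/3 = 59/6 ≈ 9.8333)
((t(y, 0) + (5*0)*(-2)) - 14) + r = (((2 - 4)² + (5*0)*(-2)) - 14) + 59/6 = (((-2)² + 0*(-2)) - 14) + 59/6 = ((4 + 0) - 14) + 59/6 = (4 - 14) + 59/6 = -10 + 59/6 = -⅙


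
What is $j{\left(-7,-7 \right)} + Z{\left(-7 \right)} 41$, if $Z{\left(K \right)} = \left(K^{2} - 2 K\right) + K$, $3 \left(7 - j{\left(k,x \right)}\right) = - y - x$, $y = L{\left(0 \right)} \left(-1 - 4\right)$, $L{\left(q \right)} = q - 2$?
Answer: $2304$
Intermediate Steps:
$L{\left(q \right)} = -2 + q$
$y = 10$ ($y = \left(-2 + 0\right) \left(-1 - 4\right) = \left(-2\right) \left(-5\right) = 10$)
$j{\left(k,x \right)} = \frac{31}{3} + \frac{x}{3}$ ($j{\left(k,x \right)} = 7 - \frac{\left(-1\right) 10 - x}{3} = 7 - \frac{-10 - x}{3} = 7 + \left(\frac{10}{3} + \frac{x}{3}\right) = \frac{31}{3} + \frac{x}{3}$)
$Z{\left(K \right)} = K^{2} - K$
$j{\left(-7,-7 \right)} + Z{\left(-7 \right)} 41 = \left(\frac{31}{3} + \frac{1}{3} \left(-7\right)\right) + - 7 \left(-1 - 7\right) 41 = \left(\frac{31}{3} - \frac{7}{3}\right) + \left(-7\right) \left(-8\right) 41 = 8 + 56 \cdot 41 = 8 + 2296 = 2304$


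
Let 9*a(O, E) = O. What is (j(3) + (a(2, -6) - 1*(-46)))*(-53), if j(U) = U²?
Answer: -26341/9 ≈ -2926.8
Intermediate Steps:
a(O, E) = O/9
(j(3) + (a(2, -6) - 1*(-46)))*(-53) = (3² + ((⅑)*2 - 1*(-46)))*(-53) = (9 + (2/9 + 46))*(-53) = (9 + 416/9)*(-53) = (497/9)*(-53) = -26341/9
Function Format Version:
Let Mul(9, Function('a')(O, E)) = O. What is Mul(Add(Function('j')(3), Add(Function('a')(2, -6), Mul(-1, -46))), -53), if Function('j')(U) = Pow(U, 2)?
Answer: Rational(-26341, 9) ≈ -2926.8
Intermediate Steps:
Function('a')(O, E) = Mul(Rational(1, 9), O)
Mul(Add(Function('j')(3), Add(Function('a')(2, -6), Mul(-1, -46))), -53) = Mul(Add(Pow(3, 2), Add(Mul(Rational(1, 9), 2), Mul(-1, -46))), -53) = Mul(Add(9, Add(Rational(2, 9), 46)), -53) = Mul(Add(9, Rational(416, 9)), -53) = Mul(Rational(497, 9), -53) = Rational(-26341, 9)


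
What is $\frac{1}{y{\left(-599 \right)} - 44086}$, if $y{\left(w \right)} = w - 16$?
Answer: $- \frac{1}{44701} \approx -2.2371 \cdot 10^{-5}$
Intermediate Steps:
$y{\left(w \right)} = -16 + w$ ($y{\left(w \right)} = w - 16 = -16 + w$)
$\frac{1}{y{\left(-599 \right)} - 44086} = \frac{1}{\left(-16 - 599\right) - 44086} = \frac{1}{-615 - 44086} = \frac{1}{-44701} = - \frac{1}{44701}$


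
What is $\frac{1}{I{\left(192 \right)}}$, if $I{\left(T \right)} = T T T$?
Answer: $\frac{1}{7077888} \approx 1.4128 \cdot 10^{-7}$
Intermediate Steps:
$I{\left(T \right)} = T^{3}$ ($I{\left(T \right)} = T^{2} T = T^{3}$)
$\frac{1}{I{\left(192 \right)}} = \frac{1}{192^{3}} = \frac{1}{7077888}$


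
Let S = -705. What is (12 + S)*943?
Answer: -653499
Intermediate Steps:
(12 + S)*943 = (12 - 705)*943 = -693*943 = -653499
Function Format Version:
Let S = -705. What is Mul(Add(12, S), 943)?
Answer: -653499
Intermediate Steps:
Mul(Add(12, S), 943) = Mul(Add(12, -705), 943) = Mul(-693, 943) = -653499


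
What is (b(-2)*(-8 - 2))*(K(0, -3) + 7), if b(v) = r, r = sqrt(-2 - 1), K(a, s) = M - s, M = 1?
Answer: -110*I*sqrt(3) ≈ -190.53*I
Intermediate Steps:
K(a, s) = 1 - s
r = I*sqrt(3) (r = sqrt(-3) = I*sqrt(3) ≈ 1.732*I)
b(v) = I*sqrt(3)
(b(-2)*(-8 - 2))*(K(0, -3) + 7) = ((I*sqrt(3))*(-8 - 2))*((1 - 1*(-3)) + 7) = ((I*sqrt(3))*(-10))*((1 + 3) + 7) = (-10*I*sqrt(3))*(4 + 7) = -10*I*sqrt(3)*11 = -110*I*sqrt(3)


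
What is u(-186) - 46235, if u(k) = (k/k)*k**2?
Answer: -11639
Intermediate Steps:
u(k) = k**2 (u(k) = 1*k**2 = k**2)
u(-186) - 46235 = (-186)**2 - 46235 = 34596 - 46235 = -11639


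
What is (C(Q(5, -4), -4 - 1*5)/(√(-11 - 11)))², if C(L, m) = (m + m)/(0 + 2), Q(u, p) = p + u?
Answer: -81/22 ≈ -3.6818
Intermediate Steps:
C(L, m) = m (C(L, m) = (2*m)/2 = (2*m)*(½) = m)
(C(Q(5, -4), -4 - 1*5)/(√(-11 - 11)))² = ((-4 - 1*5)/(√(-11 - 11)))² = ((-4 - 5)/(√(-22)))² = (-9*(-I*√22/22))² = (-(-9)*I*√22/22)² = (9*I*√22/22)² = -81/22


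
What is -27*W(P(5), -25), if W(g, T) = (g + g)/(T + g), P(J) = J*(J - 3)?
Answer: 36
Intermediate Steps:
P(J) = J*(-3 + J)
W(g, T) = 2*g/(T + g) (W(g, T) = (2*g)/(T + g) = 2*g/(T + g))
-27*W(P(5), -25) = -54*5*(-3 + 5)/(-25 + 5*(-3 + 5)) = -54*5*2/(-25 + 5*2) = -54*10/(-25 + 10) = -54*10/(-15) = -54*10*(-1)/15 = -27*(-4/3) = 36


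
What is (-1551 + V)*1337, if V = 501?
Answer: -1403850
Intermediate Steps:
(-1551 + V)*1337 = (-1551 + 501)*1337 = -1050*1337 = -1403850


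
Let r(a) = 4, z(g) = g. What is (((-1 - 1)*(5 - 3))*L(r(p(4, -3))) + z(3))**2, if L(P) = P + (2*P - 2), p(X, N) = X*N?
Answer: 1369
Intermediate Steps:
p(X, N) = N*X
L(P) = -2 + 3*P (L(P) = P + (-2 + 2*P) = -2 + 3*P)
(((-1 - 1)*(5 - 3))*L(r(p(4, -3))) + z(3))**2 = (((-1 - 1)*(5 - 3))*(-2 + 3*4) + 3)**2 = ((-2*2)*(-2 + 12) + 3)**2 = (-4*10 + 3)**2 = (-40 + 3)**2 = (-37)**2 = 1369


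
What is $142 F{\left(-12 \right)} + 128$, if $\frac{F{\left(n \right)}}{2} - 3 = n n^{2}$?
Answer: $-489772$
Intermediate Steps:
$F{\left(n \right)} = 6 + 2 n^{3}$ ($F{\left(n \right)} = 6 + 2 n n^{2} = 6 + 2 n^{3}$)
$142 F{\left(-12 \right)} + 128 = 142 \left(6 + 2 \left(-12\right)^{3}\right) + 128 = 142 \left(6 + 2 \left(-1728\right)\right) + 128 = 142 \left(6 - 3456\right) + 128 = 142 \left(-3450\right) + 128 = -489900 + 128 = -489772$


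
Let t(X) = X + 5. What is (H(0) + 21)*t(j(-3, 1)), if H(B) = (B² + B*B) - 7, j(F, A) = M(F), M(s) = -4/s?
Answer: 266/3 ≈ 88.667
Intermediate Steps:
j(F, A) = -4/F
H(B) = -7 + 2*B² (H(B) = (B² + B²) - 7 = 2*B² - 7 = -7 + 2*B²)
t(X) = 5 + X
(H(0) + 21)*t(j(-3, 1)) = ((-7 + 2*0²) + 21)*(5 - 4/(-3)) = ((-7 + 2*0) + 21)*(5 - 4*(-⅓)) = ((-7 + 0) + 21)*(5 + 4/3) = (-7 + 21)*(19/3) = 14*(19/3) = 266/3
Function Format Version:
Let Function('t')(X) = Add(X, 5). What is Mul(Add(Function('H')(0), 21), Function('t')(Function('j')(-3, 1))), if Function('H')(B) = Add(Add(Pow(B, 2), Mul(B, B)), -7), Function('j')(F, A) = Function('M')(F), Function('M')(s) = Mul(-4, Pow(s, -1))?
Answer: Rational(266, 3) ≈ 88.667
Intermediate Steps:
Function('j')(F, A) = Mul(-4, Pow(F, -1))
Function('H')(B) = Add(-7, Mul(2, Pow(B, 2))) (Function('H')(B) = Add(Add(Pow(B, 2), Pow(B, 2)), -7) = Add(Mul(2, Pow(B, 2)), -7) = Add(-7, Mul(2, Pow(B, 2))))
Function('t')(X) = Add(5, X)
Mul(Add(Function('H')(0), 21), Function('t')(Function('j')(-3, 1))) = Mul(Add(Add(-7, Mul(2, Pow(0, 2))), 21), Add(5, Mul(-4, Pow(-3, -1)))) = Mul(Add(Add(-7, Mul(2, 0)), 21), Add(5, Mul(-4, Rational(-1, 3)))) = Mul(Add(Add(-7, 0), 21), Add(5, Rational(4, 3))) = Mul(Add(-7, 21), Rational(19, 3)) = Mul(14, Rational(19, 3)) = Rational(266, 3)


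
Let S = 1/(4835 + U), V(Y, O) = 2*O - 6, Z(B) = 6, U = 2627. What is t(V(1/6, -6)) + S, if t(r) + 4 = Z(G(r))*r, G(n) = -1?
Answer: -835743/7462 ≈ -112.00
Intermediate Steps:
V(Y, O) = -6 + 2*O
t(r) = -4 + 6*r
S = 1/7462 (S = 1/(4835 + 2627) = 1/7462 ≈ 0.00013401)
t(V(1/6, -6)) + S = (-4 + 6*(-6 + 2*(-6))) + 1/7462 = (-4 + 6*(-6 - 12)) + 1/7462 = (-4 + 6*(-18)) + 1/7462 = (-4 - 108) + 1/7462 = -112 + 1/7462 = -835743/7462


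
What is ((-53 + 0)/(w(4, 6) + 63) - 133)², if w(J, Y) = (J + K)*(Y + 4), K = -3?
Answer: 95296644/5329 ≈ 17883.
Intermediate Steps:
w(J, Y) = (-3 + J)*(4 + Y) (w(J, Y) = (J - 3)*(Y + 4) = (-3 + J)*(4 + Y))
((-53 + 0)/(w(4, 6) + 63) - 133)² = ((-53 + 0)/((-12 - 3*6 + 4*4 + 4*6) + 63) - 133)² = (-53/((-12 - 18 + 16 + 24) + 63) - 133)² = (-53/(10 + 63) - 133)² = (-53/73 - 133)² = (-9762/73)² = 95296644/5329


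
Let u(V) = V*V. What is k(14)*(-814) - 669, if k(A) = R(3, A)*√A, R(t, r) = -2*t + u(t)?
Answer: -669 - 2442*√14 ≈ -9806.1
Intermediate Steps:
u(V) = V²
R(t, r) = t² - 2*t (R(t, r) = -2*t + t² = t² - 2*t)
k(A) = 3*√A (k(A) = (3*(-2 + 3))*√A = (3*1)*√A = 3*√A)
k(14)*(-814) - 669 = (3*√14)*(-814) - 669 = -2442*√14 - 669 = -669 - 2442*√14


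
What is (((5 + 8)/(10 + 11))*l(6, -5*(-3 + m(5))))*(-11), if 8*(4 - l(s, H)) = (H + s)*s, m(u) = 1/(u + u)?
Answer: 1859/24 ≈ 77.458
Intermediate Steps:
m(u) = 1/(2*u)
l(s, H) = 4 - s*(H + s)/8 (l(s, H) = 4 - (H + s)*s/8 = 4 - s*(H + s)/8)
(((5 + 8)/(10 + 11))*l(6, -5*(-3 + m(5))))*(-11) = (((5 + 8)/(10 + 11))*(4 - ⅛*6² - ⅛*(-5*(-3 + (½)/5))*6))*(-11) = ((13/21)*(4 - ⅛*36 - ⅛*(-5*(-3 + (½)*(⅕)))*6))*(-11) = ((13*(1/21))*(4 - 9/2 - ⅛*(-5*(-3 + ⅒))*6))*(-11) = (13*(4 - 9/2 - ⅛*(-5*(-29/10))*6)/21)*(-11) = (13*(4 - 9/2 - ⅛*29/2*6)/21)*(-11) = (13*(4 - 9/2 - 87/8)/21)*(-11) = ((13/21)*(-91/8))*(-11) = -169/24*(-11) = 1859/24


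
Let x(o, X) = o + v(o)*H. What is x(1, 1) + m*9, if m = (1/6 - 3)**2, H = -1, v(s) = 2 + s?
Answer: 281/4 ≈ 70.250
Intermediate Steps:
x(o, X) = -2 (x(o, X) = o + (2 + o)*(-1) = o + (-2 - o) = -2)
m = 289/36 (m = (1/6 - 3)**2 = (-17/6)**2 = 289/36 ≈ 8.0278)
x(1, 1) + m*9 = -2 + (289/36)*9 = -2 + 289/4 = 281/4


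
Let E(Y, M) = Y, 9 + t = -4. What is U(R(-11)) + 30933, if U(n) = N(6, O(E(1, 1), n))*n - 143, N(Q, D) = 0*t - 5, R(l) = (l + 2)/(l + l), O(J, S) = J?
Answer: 677335/22 ≈ 30788.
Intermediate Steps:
t = -13 (t = -9 - 4 = -13)
R(l) = (2 + l)/(2*l) (R(l) = (2 + l)/((2*l)) = (2 + l)*(1/(2*l)) = (2 + l)/(2*l))
N(Q, D) = -5 (N(Q, D) = 0*(-13) - 5 = 0 - 5 = -5)
U(n) = -143 - 5*n (U(n) = -5*n - 143 = -143 - 5*n)
U(R(-11)) + 30933 = (-143 - 5*(2 - 11)/(2*(-11))) + 30933 = (-143 - 5*(-1)*(-9)/(2*11)) + 30933 = (-143 - 5*9/22) + 30933 = (-143 - 45/22) + 30933 = -3191/22 + 30933 = 677335/22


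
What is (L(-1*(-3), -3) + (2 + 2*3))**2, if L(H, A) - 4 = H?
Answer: 225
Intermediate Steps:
L(H, A) = 4 + H
(L(-1*(-3), -3) + (2 + 2*3))**2 = ((4 - 1*(-3)) + (2 + 2*3))**2 = ((4 + 3) + (2 + 6))**2 = (7 + 8)**2 = 15**2 = 225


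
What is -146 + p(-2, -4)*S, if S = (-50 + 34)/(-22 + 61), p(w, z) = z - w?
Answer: -5662/39 ≈ -145.18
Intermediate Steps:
S = -16/39 ≈ -0.41026
-146 + p(-2, -4)*S = -146 + (-4 - 1*(-2))*(-16/39) = -146 + (-4 + 2)*(-16/39) = -146 - 2*(-16/39) = -146 + 32/39 = -5662/39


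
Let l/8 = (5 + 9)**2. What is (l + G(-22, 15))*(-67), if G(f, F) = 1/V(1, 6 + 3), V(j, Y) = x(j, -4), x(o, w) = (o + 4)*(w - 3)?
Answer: -3676893/35 ≈ -1.0505e+5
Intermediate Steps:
l = 1568 (l = 8*(5 + 9)**2 = 8*14**2 = 8*196 = 1568)
x(o, w) = (-3 + w)*(4 + o) (x(o, w) = (4 + o)*(-3 + w) = (-3 + w)*(4 + o))
V(j, Y) = -28 - 7*j (V(j, Y) = -12 - 3*j + 4*(-4) + j*(-4) = -12 - 3*j - 16 - 4*j = -28 - 7*j)
G(f, F) = -1/35 (G(f, F) = 1/(-28 - 7*1) = 1/(-28 - 7) = 1/(-35) = 1*(-1/35) = -1/35)
(l + G(-22, 15))*(-67) = (1568 - 1/35)*(-67) = (54879/35)*(-67) = -3676893/35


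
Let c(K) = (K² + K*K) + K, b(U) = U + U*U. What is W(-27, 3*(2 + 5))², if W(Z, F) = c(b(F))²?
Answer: 33352994602260506250000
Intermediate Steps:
b(U) = U + U²
c(K) = K + 2*K² (c(K) = (K² + K²) + K = 2*K² + K = K + 2*K²)
W(Z, F) = F²*(1 + F)²*(1 + 2*F*(1 + F))² (W(Z, F) = ((F*(1 + F))*(1 + 2*(F*(1 + F))))² = ((F*(1 + F))*(1 + 2*F*(1 + F)))² = (F*(1 + F)*(1 + 2*F*(1 + F)))² = F²*(1 + F)²*(1 + 2*F*(1 + F))²)
W(-27, 3*(2 + 5))² = ((3*(2 + 5))²*(1 + 3*(2 + 5))²*(1 + 2*(3*(2 + 5))*(1 + 3*(2 + 5)))²)² = ((3*7)²*(1 + 3*7)²*(1 + 2*(3*7)*(1 + 3*7))²)² = (21²*(1 + 21)²*(1 + 2*21*(1 + 21))²)² = (441*22²*(1 + 2*21*22)²)² = (441*484*(1 + 924)²)² = (441*484*925²)² = (441*484*855625)² = 182628022500² = 33352994602260506250000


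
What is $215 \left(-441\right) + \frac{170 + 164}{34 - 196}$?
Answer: $- \frac{7680182}{81} \approx -94817.0$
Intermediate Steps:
$215 \left(-441\right) + \frac{170 + 164}{34 - 196} = -94815 + \frac{334}{-162} = -94815 + 334 \left(- \frac{1}{162}\right) = -94815 - \frac{167}{81} = - \frac{7680182}{81}$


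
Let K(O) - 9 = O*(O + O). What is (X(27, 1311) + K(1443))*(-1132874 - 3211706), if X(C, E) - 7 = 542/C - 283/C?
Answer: -488513859567460/27 ≈ -1.8093e+13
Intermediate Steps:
K(O) = 9 + 2*O**2 (K(O) = 9 + O*(O + O) = 9 + O*(2*O) = 9 + 2*O**2)
X(C, E) = 7 + 259/C (X(C, E) = 7 + (542/C - 283/C) = 7 + 259/C)
(X(27, 1311) + K(1443))*(-1132874 - 3211706) = ((7 + 259/27) + (9 + 2*1443**2))*(-1132874 - 3211706) = ((7 + 259*(1/27)) + (9 + 2*2082249))*(-4344580) = ((7 + 259/27) + (9 + 4164498))*(-4344580) = (448/27 + 4164507)*(-4344580) = (112442137/27)*(-4344580) = -488513859567460/27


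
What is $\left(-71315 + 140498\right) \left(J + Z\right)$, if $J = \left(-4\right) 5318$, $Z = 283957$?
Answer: $18173336355$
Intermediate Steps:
$J = -21272$
$\left(-71315 + 140498\right) \left(J + Z\right) = \left(-71315 + 140498\right) \left(-21272 + 283957\right) = 69183 \cdot 262685 = 18173336355$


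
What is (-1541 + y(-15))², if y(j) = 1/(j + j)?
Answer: 2137305361/900 ≈ 2.3748e+6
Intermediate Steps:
y(j) = 1/(2*j)
(-1541 + y(-15))² = (-1541 + (½)/(-15))² = (-1541 + (½)*(-1/15))² = (-1541 - 1/30)² = (-46231/30)² = 2137305361/900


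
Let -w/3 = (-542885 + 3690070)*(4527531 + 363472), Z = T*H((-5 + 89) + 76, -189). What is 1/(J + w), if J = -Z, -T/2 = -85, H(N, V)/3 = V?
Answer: -1/46178673733275 ≈ -2.1655e-14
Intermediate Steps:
H(N, V) = 3*V
T = 170 (T = -2*(-85) = 170)
Z = -96390 (Z = 170*(3*(-189)) = 170*(-567) = -96390)
w = -46178673829665 (w = -3*(-542885 + 3690070)*(4527531 + 363472) = -9441555*4891003 = -3*15392891276555 = -46178673829665)
J = 96390 (J = -1*(-96390) = 96390)
1/(J + w) = 1/(96390 - 46178673829665) = 1/(-46178673733275) = -1/46178673733275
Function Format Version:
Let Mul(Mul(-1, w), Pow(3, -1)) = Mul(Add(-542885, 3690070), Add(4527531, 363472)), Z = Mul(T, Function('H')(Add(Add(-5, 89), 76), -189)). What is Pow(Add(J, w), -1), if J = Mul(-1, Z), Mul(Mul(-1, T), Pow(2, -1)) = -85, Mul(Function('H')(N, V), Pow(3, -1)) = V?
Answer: Rational(-1, 46178673733275) ≈ -2.1655e-14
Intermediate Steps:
Function('H')(N, V) = Mul(3, V)
T = 170 (T = Mul(-2, -85) = 170)
Z = -96390 (Z = Mul(170, Mul(3, -189)) = Mul(170, -567) = -96390)
w = -46178673829665 (w = Mul(-3, Mul(Add(-542885, 3690070), Add(4527531, 363472))) = Mul(-3, Mul(3147185, 4891003)) = Mul(-3, 15392891276555) = -46178673829665)
J = 96390 (J = Mul(-1, -96390) = 96390)
Pow(Add(J, w), -1) = Pow(Add(96390, -46178673829665), -1) = Pow(-46178673733275, -1) = Rational(-1, 46178673733275)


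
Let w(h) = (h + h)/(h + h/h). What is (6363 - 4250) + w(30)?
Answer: 65563/31 ≈ 2114.9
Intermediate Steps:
w(h) = 2*h/(1 + h) (w(h) = (2*h)/(h + 1) = (2*h)/(1 + h) = 2*h/(1 + h))
(6363 - 4250) + w(30) = (6363 - 4250) + 2*30/(1 + 30) = 2113 + 2*30/31 = 2113 + 2*30*(1/31) = 2113 + 60/31 = 65563/31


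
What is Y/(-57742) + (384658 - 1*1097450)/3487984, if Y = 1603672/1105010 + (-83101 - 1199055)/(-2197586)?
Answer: -1561930242095587865147/7641848445805093197970 ≈ -0.20439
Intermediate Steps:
Y = 1235250584338/607088626465 (Y = 1603672*(1/1105010) - 1282156*(-1/2197586) = 801836/552505 + 641078/1098793 = 1235250584338/607088626465 ≈ 2.0347)
Y/(-57742) + (384658 - 1*1097450)/3487984 = (1235250584338/607088626465)/(-57742) + (384658 - 1*1097450)/3487984 = (1235250584338/607088626465)*(-1/57742) + (384658 - 1097450)*(1/3487984) = -617625292169/17527255734671015 - 712792*1/3487984 = -617625292169/17527255734671015 - 89099/435998 = -1561930242095587865147/7641848445805093197970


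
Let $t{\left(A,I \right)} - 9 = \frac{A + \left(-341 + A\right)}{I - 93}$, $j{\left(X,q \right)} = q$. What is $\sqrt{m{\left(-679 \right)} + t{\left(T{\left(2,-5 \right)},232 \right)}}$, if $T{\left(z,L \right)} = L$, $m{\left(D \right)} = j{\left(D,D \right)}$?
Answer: $\frac{i \sqrt{12993859}}{139} \approx 25.933 i$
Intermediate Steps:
$m{\left(D \right)} = D$
$t{\left(A,I \right)} = 9 + \frac{-341 + 2 A}{-93 + I}$ ($t{\left(A,I \right)} = 9 + \frac{A + \left(-341 + A\right)}{I - 93} = 9 + \frac{-341 + 2 A}{-93 + I}$)
$\sqrt{m{\left(-679 \right)} + t{\left(T{\left(2,-5 \right)},232 \right)}} = \sqrt{-679 + \frac{-1178 + 2 \left(-5\right) + 9 \cdot 232}{-93 + 232}} = \sqrt{-679 + \frac{-1178 - 10 + 2088}{139}} = \sqrt{-679 + \frac{1}{139} \cdot 900} = \sqrt{-679 + \frac{900}{139}} = \sqrt{- \frac{93481}{139}} = \frac{i \sqrt{12993859}}{139}$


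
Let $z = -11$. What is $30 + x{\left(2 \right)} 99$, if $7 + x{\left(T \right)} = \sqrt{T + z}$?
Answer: $-663 + 297 i \approx -663.0 + 297.0 i$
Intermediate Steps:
$x{\left(T \right)} = -7 + \sqrt{-11 + T}$ ($x{\left(T \right)} = -7 + \sqrt{T - 11} = -7 + \sqrt{-11 + T}$)
$30 + x{\left(2 \right)} 99 = 30 + \left(-7 + \sqrt{-11 + 2}\right) 99 = 30 + \left(-7 + \sqrt{-9}\right) 99 = 30 + \left(-7 + 3 i\right) 99 = 30 - \left(693 - 297 i\right) = -663 + 297 i$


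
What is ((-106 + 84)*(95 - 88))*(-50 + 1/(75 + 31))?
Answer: 408023/53 ≈ 7698.5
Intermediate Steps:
((-106 + 84)*(95 - 88))*(-50 + 1/(75 + 31)) = (-22*7)*(-50 + 1/106) = -154*(-50 + 1/106) = -154*(-5299/106) = 408023/53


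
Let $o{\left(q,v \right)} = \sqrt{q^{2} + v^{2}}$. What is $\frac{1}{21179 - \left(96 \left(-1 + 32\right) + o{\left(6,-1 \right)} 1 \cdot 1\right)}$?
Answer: $\frac{18203}{331349172} + \frac{\sqrt{37}}{331349172} \approx 5.4954 \cdot 10^{-5}$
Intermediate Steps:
$\frac{1}{21179 - \left(96 \left(-1 + 32\right) + o{\left(6,-1 \right)} 1 \cdot 1\right)} = \frac{1}{21179 - \left(96 \left(-1 + 32\right) + \sqrt{6^{2} + \left(-1\right)^{2}} \cdot 1 \cdot 1\right)} = \frac{1}{21179 - \left(96 \cdot 31 + \sqrt{36 + 1} \cdot 1 \cdot 1\right)} = \frac{1}{21179 - \left(2976 + \sqrt{37} \cdot 1 \cdot 1\right)} = \frac{1}{21179 - \left(2976 + \sqrt{37} \cdot 1\right)} = \frac{1}{21179 - \left(2976 + \sqrt{37}\right)} = \frac{1}{18203 - \sqrt{37}}$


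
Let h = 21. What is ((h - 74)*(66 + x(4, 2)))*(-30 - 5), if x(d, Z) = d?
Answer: 129850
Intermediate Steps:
((h - 74)*(66 + x(4, 2)))*(-30 - 5) = ((21 - 74)*(66 + 4))*(-30 - 5) = -53*70*(-35) = -3710*(-35) = 129850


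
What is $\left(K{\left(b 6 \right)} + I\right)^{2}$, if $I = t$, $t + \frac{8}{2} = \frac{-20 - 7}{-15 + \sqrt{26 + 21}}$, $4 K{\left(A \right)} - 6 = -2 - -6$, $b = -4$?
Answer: $\frac{53307}{31684} + \frac{1863 \sqrt{47}}{7921} \approx 3.2949$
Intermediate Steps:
$K{\left(A \right)} = \frac{5}{2}$ ($K{\left(A \right)} = \frac{3}{2} + \frac{-2 - -6}{4} = \frac{3}{2} + \frac{-2 + 6}{4} = \frac{3}{2} + \frac{1}{4} \cdot 4 = \frac{3}{2} + 1 = \frac{5}{2}$)
$t = -4 - \frac{27}{-15 + \sqrt{47}}$ ($t = -4 + \frac{-20 - 7}{-15 + \sqrt{26 + 21}} = -4 - \frac{27}{-15 + \sqrt{47}} \approx -0.68482$)
$I = - \frac{307}{178} + \frac{27 \sqrt{47}}{178} \approx -0.68482$
$\left(K{\left(b 6 \right)} + I\right)^{2} = \left(\frac{5}{2} - \left(\frac{307}{178} - \frac{27 \sqrt{47}}{178}\right)\right)^{2} = \left(\frac{69}{89} + \frac{27 \sqrt{47}}{178}\right)^{2}$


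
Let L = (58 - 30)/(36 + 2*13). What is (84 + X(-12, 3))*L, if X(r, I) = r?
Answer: 1008/31 ≈ 32.516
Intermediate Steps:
L = 14/31 (L = 28/(36 + 26) = 28/62 = 28*(1/62) = 14/31 ≈ 0.45161)
(84 + X(-12, 3))*L = (84 - 12)*(14/31) = 72*(14/31) = 1008/31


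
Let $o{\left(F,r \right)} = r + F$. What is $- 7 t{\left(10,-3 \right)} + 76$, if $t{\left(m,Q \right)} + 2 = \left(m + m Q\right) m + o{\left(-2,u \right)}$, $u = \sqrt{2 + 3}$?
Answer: $1504 - 7 \sqrt{5} \approx 1488.3$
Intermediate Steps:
$u = \sqrt{5} \approx 2.2361$
$o{\left(F,r \right)} = F + r$
$t{\left(m,Q \right)} = -4 + \sqrt{5} + m \left(m + Q m\right)$ ($t{\left(m,Q \right)} = -2 - \left(2 - \sqrt{5} - \left(m + m Q\right) m\right) = -2 - \left(2 - \sqrt{5} - \left(m + Q m\right) m\right) = -2 - \left(2 - \sqrt{5} - m \left(m + Q m\right)\right) = -2 + \left(-2 + \sqrt{5} + m \left(m + Q m\right)\right) = -4 + \sqrt{5} + m \left(m + Q m\right)$)
$- 7 t{\left(10,-3 \right)} + 76 = - 7 \left(-4 + \sqrt{5} + 10^{2} - 3 \cdot 10^{2}\right) + 76 = - 7 \left(-4 + \sqrt{5} + 100 - 300\right) + 76 = - 7 \left(-204 + \sqrt{5}\right) + 76 = \left(1428 - 7 \sqrt{5}\right) + 76 = 1504 - 7 \sqrt{5}$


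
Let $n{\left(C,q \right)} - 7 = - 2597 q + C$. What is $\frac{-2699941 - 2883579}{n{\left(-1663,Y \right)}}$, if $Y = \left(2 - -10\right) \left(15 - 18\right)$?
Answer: $- \frac{1395880}{22959} \approx -60.799$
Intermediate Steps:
$Y = -36$ ($Y = \left(2 + 10\right) \left(-3\right) = 12 \left(-3\right) = -36$)
$n{\left(C,q \right)} = 7 + C - 2597 q$ ($n{\left(C,q \right)} = 7 + \left(- 2597 q + C\right) = 7 + \left(C - 2597 q\right) = 7 + C - 2597 q$)
$\frac{-2699941 - 2883579}{n{\left(-1663,Y \right)}} = \frac{-2699941 - 2883579}{7 - 1663 - -93492} = - \frac{5583520}{7 - 1663 + 93492} = - \frac{5583520}{91836} = \left(-5583520\right) \frac{1}{91836} = - \frac{1395880}{22959}$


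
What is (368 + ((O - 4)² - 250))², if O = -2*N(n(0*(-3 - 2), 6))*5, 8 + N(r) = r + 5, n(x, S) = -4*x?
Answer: 630436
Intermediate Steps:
N(r) = -3 + r (N(r) = -8 + (r + 5) = -8 + (5 + r) = -3 + r)
O = 30 (O = -2*(-3 - 0*(-3 - 2))*5 = -2*(-3 - 0*(-5))*5 = -2*(-3 - 4*0)*5 = -2*(-3 + 0)*5 = -2*(-3)*5 = 6*5 = 30)
(368 + ((O - 4)² - 250))² = (368 + ((30 - 4)² - 250))² = (368 + (26² - 250))² = (368 + (676 - 250))² = (368 + 426)² = 794² = 630436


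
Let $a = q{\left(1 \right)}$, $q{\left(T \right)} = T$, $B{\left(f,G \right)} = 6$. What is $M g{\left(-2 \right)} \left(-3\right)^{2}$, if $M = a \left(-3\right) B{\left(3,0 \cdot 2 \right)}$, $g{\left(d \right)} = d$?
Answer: $324$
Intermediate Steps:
$a = 1$
$M = -18$ ($M = 1 \left(-3\right) 6 = \left(-3\right) 6 = -18$)
$M g{\left(-2 \right)} \left(-3\right)^{2} = \left(-18\right) \left(-2\right) \left(-3\right)^{2} = 36 \cdot 9 = 324$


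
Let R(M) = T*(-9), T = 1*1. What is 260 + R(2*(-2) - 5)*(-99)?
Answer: 1151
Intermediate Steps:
T = 1
R(M) = -9 (R(M) = 1*(-9) = -9)
260 + R(2*(-2) - 5)*(-99) = 260 - 9*(-99) = 260 + 891 = 1151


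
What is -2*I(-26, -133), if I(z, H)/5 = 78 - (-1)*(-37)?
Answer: -410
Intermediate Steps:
I(z, H) = 205 (I(z, H) = 5*(78 - (-1)*(-37)) = 5*(78 - 1*37) = 5*(78 - 37) = 5*41 = 205)
-2*I(-26, -133) = -2*205 = -410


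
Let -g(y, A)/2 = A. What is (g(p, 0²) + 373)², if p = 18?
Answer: 139129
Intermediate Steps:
g(y, A) = -2*A
(g(p, 0²) + 373)² = (-2*0² + 373)² = (-2*0 + 373)² = (0 + 373)² = 373² = 139129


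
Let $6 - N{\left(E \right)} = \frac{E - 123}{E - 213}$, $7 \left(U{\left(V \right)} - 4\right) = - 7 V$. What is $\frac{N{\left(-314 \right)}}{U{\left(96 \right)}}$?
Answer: $- \frac{2725}{48484} \approx -0.056204$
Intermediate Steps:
$U{\left(V \right)} = 4 - V$ ($U{\left(V \right)} = 4 + \frac{\left(-7\right) V}{7} = 4 - V$)
$N{\left(E \right)} = 6 - \frac{-123 + E}{-213 + E}$ ($N{\left(E \right)} = 6 - \frac{E - 123}{E - 213} = 6 - \frac{-123 + E}{-213 + E}$)
$\frac{N{\left(-314 \right)}}{U{\left(96 \right)}} = \frac{5 \frac{1}{-213 - 314} \left(-231 - 314\right)}{4 - 96} = \frac{5 \frac{1}{-527} \left(-545\right)}{4 - 96} = \frac{5 \left(- \frac{1}{527}\right) \left(-545\right)}{-92} = \frac{2725}{527} \left(- \frac{1}{92}\right) = - \frac{2725}{48484}$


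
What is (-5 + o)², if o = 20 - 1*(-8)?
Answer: 529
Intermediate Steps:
o = 28 (o = 20 + 8 = 28)
(-5 + o)² = (-5 + 28)² = 23² = 529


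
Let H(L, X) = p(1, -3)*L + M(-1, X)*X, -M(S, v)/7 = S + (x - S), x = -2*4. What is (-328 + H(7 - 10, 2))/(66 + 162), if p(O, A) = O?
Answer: -73/76 ≈ -0.96053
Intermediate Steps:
x = -8
M(S, v) = 56 (M(S, v) = -7*(S + (-8 - S)) = -7*(-8) = 56)
H(L, X) = L + 56*X (H(L, X) = 1*L + 56*X = L + 56*X)
(-328 + H(7 - 10, 2))/(66 + 162) = (-328 + ((7 - 10) + 56*2))/(66 + 162) = (-328 + (-3 + 112))/228 = (-328 + 109)*(1/228) = -219*1/228 = -73/76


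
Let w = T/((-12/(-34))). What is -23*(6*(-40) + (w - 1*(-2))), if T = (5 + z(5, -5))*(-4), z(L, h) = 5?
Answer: 24242/3 ≈ 8080.7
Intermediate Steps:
T = -40 (T = (5 + 5)*(-4) = 10*(-4) = -40)
w = -340/3 (w = -40/((-12/(-34))) = -40/((-12*(-1/34))) = -40/6/17 = -40*17/6 = -340/3 ≈ -113.33)
-23*(6*(-40) + (w - 1*(-2))) = -23*(6*(-40) + (-340/3 - 1*(-2))) = -23*(-240 + (-340/3 + 2)) = -23*(-240 - 334/3) = -23*(-1054/3) = 24242/3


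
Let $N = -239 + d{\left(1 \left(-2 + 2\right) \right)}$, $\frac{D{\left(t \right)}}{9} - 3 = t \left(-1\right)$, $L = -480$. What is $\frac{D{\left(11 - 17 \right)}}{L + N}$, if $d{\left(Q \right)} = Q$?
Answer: $- \frac{81}{719} \approx -0.11266$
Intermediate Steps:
$D{\left(t \right)} = 27 - 9 t$ ($D{\left(t \right)} = 27 + 9 t \left(-1\right) = 27 + 9 \left(- t\right) = 27 - 9 t$)
$N = -239$ ($N = -239 + 1 \left(-2 + 2\right) = -239 + 1 \cdot 0 = -239 + 0 = -239$)
$\frac{D{\left(11 - 17 \right)}}{L + N} = \frac{27 - 9 \left(11 - 17\right)}{-480 - 239} = \frac{27 - 9 \left(11 - 17\right)}{-719} = \left(27 - -54\right) \left(- \frac{1}{719}\right) = \left(27 + 54\right) \left(- \frac{1}{719}\right) = 81 \left(- \frac{1}{719}\right) = - \frac{81}{719}$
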